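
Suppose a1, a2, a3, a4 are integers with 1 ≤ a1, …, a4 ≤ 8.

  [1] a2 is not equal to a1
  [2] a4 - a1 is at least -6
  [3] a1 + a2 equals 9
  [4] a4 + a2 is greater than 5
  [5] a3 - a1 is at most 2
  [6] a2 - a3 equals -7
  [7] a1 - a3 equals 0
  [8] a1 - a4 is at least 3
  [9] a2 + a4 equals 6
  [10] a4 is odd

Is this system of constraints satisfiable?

Satisfiable

Setting (a1, a2, a3, a4) = (8, 1, 8, 5) satisfies everything: constraint 2: a4 - a1 = -3; constraint 3: a1 + a2 = 9; constraint 4: a4 + a2 = 6, and the others follow.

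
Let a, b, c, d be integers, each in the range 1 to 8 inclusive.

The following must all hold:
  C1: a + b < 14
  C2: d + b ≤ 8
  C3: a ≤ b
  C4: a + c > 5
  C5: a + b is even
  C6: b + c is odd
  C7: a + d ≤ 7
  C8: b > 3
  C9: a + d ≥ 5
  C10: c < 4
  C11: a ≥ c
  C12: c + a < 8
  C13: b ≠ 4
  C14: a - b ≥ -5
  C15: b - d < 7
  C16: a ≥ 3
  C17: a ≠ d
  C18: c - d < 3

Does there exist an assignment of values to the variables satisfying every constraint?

Satisfiable

Take a = 5, b = 7, c = 2, d = 1. Then constraint 1: a + b = 12; constraint 2: d + b = 8, and every other listed constraint is also met.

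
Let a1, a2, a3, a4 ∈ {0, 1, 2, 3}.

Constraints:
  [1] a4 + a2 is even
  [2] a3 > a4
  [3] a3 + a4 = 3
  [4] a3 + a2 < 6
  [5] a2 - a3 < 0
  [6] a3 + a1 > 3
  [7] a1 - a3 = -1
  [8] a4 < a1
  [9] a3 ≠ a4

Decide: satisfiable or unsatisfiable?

Satisfiable

Setting (a1, a2, a3, a4) = (2, 0, 3, 0) satisfies everything: constraint 3: a3 + a4 = 3; constraint 4: a3 + a2 = 3, and the others follow.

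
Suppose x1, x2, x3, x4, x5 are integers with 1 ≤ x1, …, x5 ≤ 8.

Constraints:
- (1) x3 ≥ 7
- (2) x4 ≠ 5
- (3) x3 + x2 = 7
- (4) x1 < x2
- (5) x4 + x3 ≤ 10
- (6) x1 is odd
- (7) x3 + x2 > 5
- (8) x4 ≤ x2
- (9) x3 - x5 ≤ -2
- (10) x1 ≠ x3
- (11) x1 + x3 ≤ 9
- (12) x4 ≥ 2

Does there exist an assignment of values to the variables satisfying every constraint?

From constraint 1: x3 ≥ 7. From constraints 8 and 12: x2 ≥ x4 ≥ 2. Hence x3 + x2 ≥ 9. But constraint 3 requires x3 + x2 = 7, and 7 < 9. Contradiction.

Unsatisfiable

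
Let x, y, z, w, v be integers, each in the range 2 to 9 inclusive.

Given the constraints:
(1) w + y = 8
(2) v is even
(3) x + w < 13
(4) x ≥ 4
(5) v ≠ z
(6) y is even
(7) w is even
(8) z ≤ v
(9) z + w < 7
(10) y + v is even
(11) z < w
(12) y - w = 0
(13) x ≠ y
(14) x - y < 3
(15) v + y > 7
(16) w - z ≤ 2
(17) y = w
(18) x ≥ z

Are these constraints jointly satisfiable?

Satisfiable

The assignment x = 6, y = 4, z = 2, w = 4, v = 4 works:
  constraint 1 holds since w + y = 8.
  constraint 3 holds since x + w = 10.
  constraint 9 holds since z + w = 6.
The rest check out directly.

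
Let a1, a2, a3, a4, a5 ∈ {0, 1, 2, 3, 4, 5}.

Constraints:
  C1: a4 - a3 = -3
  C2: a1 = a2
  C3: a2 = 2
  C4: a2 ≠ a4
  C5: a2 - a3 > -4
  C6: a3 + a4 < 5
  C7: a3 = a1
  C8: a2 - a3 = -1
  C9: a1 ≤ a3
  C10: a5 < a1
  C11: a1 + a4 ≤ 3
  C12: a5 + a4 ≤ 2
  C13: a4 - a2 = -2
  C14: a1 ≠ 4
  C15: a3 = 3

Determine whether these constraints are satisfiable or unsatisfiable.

Constraint 15 fixes a3 = 3 and constraint 3 fixes a2 = 2. Constraints 2 and 7 give a3 = a1 = a2, so a3 = a2. But 3 ≠ 2 — contradiction.

Unsatisfiable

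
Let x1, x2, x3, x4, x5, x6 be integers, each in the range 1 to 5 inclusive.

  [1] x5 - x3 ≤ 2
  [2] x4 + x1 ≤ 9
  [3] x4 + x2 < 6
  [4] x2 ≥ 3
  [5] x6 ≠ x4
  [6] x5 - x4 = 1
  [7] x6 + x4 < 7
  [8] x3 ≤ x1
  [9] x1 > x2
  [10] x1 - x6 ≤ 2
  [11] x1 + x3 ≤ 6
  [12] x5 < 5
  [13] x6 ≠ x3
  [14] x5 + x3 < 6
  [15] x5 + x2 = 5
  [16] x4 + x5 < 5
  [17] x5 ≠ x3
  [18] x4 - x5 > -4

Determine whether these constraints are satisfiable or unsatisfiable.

Satisfiable

The assignment x1 = 5, x2 = 3, x3 = 1, x4 = 1, x5 = 2, x6 = 3 works:
  constraint 1 holds since x5 - x3 = 1.
  constraint 2 holds since x4 + x1 = 6.
The rest check out directly.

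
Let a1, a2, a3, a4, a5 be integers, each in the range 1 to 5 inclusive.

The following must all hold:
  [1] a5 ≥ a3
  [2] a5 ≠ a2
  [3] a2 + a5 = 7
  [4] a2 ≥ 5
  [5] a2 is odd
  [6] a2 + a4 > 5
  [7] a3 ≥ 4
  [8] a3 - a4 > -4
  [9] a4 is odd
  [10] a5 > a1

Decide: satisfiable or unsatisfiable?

Unsatisfiable

From constraint 4: a2 ≥ 5. From constraints 1 and 7: a5 ≥ a3 ≥ 4. Hence a2 + a5 ≥ 9. But constraint 3 requires a2 + a5 = 7, and 7 < 9. Contradiction.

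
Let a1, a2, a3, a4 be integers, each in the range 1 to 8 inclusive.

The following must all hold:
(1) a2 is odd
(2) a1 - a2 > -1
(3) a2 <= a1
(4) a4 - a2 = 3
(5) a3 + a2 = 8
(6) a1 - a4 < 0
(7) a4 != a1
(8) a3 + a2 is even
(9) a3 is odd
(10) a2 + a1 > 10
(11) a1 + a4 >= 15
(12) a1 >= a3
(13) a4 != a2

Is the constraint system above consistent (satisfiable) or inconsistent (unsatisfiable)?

One satisfying assignment is a1 = 7, a2 = 5, a3 = 3, a4 = 8.
For the less obvious constraints — constraint 2: a1 - a2 = 2; constraint 4: a4 - a2 = 3 — and the others hold by inspection.

Satisfiable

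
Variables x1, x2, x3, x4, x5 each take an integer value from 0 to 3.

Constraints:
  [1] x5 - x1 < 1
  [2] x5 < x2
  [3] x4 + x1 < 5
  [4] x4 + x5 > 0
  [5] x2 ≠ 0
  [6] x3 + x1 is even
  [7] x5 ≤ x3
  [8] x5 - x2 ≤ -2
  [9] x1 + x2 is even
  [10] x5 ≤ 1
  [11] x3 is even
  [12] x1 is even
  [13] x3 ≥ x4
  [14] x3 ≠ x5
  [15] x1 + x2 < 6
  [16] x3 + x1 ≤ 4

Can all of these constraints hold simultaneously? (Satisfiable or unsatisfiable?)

Satisfiable

The assignment x1 = 2, x2 = 2, x3 = 2, x4 = 1, x5 = 0 works:
  constraint 1 holds since x5 - x1 = -2.
  constraint 3 holds since x4 + x1 = 3.
The rest check out directly.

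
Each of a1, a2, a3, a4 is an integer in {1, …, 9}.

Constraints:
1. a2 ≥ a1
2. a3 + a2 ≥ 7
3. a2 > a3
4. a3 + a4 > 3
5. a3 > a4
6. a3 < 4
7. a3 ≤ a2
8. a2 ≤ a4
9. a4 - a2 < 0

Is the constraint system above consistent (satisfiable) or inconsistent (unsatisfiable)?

Unsatisfiable

Constraints 3, 5, and 8 give a4 < a3, a3 < a2, a2 ≤ a4. Chaining: a4 < a3 < a2 ≤ a4, which forces a4 < a4 — impossible.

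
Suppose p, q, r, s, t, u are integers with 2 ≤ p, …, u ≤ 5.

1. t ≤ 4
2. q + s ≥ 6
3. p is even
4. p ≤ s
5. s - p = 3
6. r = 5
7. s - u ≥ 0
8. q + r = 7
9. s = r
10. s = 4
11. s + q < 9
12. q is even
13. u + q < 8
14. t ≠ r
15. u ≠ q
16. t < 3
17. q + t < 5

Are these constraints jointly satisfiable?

Unsatisfiable

Constraint 10 fixes s = 4 and constraint 6 fixes r = 5, but constraint 9 requires s = r. Since 4 ≠ 5, contradiction.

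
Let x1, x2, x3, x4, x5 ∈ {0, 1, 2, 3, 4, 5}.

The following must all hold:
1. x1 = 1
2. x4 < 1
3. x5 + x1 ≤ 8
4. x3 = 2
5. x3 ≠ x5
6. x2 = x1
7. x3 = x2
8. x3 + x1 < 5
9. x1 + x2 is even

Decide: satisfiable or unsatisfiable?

Unsatisfiable

Constraint 4 fixes x3 = 2 and constraint 1 fixes x1 = 1. Constraints 6 and 7 give x3 = x2 = x1, so x3 = x1. But 2 ≠ 1 — contradiction.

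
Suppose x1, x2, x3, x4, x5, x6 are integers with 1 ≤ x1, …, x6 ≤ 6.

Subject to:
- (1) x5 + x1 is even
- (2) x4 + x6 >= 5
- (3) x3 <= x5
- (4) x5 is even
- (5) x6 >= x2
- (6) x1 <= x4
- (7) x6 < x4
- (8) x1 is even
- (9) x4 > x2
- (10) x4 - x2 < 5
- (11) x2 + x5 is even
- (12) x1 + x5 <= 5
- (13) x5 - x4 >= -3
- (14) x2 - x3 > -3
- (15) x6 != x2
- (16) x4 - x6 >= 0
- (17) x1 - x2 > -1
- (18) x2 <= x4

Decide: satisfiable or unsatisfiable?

Satisfiable

The assignment x1 = 2, x2 = 2, x3 = 2, x4 = 5, x5 = 2, x6 = 3 works:
  constraint 2 holds since x4 + x6 = 8.
  constraint 10 holds since x4 - x2 = 3.
The rest check out directly.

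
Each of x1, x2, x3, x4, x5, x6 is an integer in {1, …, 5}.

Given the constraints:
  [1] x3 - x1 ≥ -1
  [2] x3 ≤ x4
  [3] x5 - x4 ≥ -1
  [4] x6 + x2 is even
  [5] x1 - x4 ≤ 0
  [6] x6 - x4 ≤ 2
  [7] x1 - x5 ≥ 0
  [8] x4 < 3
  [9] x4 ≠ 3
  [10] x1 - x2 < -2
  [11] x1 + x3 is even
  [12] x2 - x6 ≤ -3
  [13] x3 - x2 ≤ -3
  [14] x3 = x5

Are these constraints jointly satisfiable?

Constraints 1, 3, 6, 7, 12, and 13 give x5 − x4 ≥ -1, x4 − x6 ≥ -2, x6 − x2 ≥ 3, x2 − x3 ≥ 3, x3 − x1 ≥ -1, x1 − x5 ≥ 0.
Adding all 6 inequalities: the left sides telescope to 0, and the right sides sum to (-1) + (-2) + 3 + 3 + (-1) + 0 = 2. So 0 ≥ 2, which is false.

Unsatisfiable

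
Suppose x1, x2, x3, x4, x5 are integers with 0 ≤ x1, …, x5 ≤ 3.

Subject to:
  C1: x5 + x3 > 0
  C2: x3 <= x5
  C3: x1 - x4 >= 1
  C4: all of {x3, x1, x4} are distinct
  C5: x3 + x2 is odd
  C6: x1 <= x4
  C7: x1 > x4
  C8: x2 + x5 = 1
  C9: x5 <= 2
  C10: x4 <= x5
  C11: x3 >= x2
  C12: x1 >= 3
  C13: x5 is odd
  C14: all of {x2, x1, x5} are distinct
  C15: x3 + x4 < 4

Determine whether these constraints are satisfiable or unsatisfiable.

Unsatisfiable

From constraints 6 and 12: x4 ≥ x1 and x1 ≥ 3, so x4 ≥ 3. From constraints 9 and 10: x4 ≤ x5 and x5 ≤ 2, so x4 ≤ 2. But 2 < 3, so no value of x4 works.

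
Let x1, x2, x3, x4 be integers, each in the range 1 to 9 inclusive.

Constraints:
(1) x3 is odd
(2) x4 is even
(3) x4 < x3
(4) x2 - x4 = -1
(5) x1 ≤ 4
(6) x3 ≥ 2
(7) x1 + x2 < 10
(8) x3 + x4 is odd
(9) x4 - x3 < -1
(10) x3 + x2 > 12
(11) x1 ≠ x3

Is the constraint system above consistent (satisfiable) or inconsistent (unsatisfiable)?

Satisfiable

Take x1 = 2, x2 = 5, x3 = 9, x4 = 6. Then constraint 4: x2 - x4 = -1; constraint 7: x1 + x2 = 7; constraint 9: x4 - x3 = -3, and every other listed constraint is also met.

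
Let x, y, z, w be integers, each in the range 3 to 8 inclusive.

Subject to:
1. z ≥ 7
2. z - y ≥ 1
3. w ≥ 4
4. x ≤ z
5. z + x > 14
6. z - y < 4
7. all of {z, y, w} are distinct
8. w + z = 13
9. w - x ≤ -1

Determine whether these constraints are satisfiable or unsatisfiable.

Take x = 8, y = 6, z = 8, w = 5. Then constraint 2: z - y = 2; constraint 5: z + x = 16, and every other listed constraint is also met.

Satisfiable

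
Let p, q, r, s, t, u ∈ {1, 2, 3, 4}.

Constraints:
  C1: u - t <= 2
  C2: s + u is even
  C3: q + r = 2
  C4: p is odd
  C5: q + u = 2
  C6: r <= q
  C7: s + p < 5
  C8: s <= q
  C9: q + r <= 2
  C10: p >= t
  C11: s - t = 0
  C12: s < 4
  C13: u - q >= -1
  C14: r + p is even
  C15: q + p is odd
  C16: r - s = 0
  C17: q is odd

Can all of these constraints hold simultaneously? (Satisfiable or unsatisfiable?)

Constraint 17 makes q odd and constraint 4 makes p odd, so q + p must be even. Constraint 15 says q + p is odd — contradiction.

Unsatisfiable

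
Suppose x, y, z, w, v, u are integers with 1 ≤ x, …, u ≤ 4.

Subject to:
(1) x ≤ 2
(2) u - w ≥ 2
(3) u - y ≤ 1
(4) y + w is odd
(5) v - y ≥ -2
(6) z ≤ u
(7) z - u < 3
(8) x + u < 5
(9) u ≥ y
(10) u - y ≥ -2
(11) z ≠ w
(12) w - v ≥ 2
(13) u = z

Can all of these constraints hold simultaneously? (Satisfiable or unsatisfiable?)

Constraints 2, 3, 5, and 12 give y − u ≥ -1, u − w ≥ 2, w − v ≥ 2, v − y ≥ -2.
Adding all 4 inequalities: the left sides telescope to 0, and the right sides sum to (-1) + 2 + 2 + (-2) = 1. So 0 ≥ 1, which is false.

Unsatisfiable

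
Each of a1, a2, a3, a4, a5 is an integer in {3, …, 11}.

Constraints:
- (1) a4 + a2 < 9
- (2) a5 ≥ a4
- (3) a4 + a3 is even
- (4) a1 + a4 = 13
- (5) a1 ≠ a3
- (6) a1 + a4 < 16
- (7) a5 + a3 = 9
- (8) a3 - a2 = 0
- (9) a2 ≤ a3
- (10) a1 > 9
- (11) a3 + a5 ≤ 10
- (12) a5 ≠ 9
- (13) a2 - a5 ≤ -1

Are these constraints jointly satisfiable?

The assignment a1 = 10, a2 = 3, a3 = 3, a4 = 3, a5 = 6 works:
  constraint 1 holds since a4 + a2 = 6.
  constraint 4 holds since a1 + a4 = 13.
  constraint 6 holds since a1 + a4 = 13.
The rest check out directly.

Satisfiable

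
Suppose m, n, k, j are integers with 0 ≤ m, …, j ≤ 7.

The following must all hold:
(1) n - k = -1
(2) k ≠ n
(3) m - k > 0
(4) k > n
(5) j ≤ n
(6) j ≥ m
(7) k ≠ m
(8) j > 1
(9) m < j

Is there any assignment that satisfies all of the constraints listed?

Constraints 3, 4, 5, and 6 give n < k, k < m, m ≤ j, j ≤ n. Chaining: n < k < m ≤ j ≤ n, which forces n < n — impossible.

Unsatisfiable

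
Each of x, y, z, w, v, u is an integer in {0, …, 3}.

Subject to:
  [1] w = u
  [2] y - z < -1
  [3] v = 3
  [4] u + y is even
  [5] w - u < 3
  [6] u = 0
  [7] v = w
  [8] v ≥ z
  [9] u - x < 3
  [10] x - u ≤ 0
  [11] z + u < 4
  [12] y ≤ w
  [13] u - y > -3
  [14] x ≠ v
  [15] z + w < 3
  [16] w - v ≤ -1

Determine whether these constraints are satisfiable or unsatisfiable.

Unsatisfiable

Constraint 3 fixes v = 3 and constraint 6 fixes u = 0. Constraints 1 and 7 give v = w = u, so v = u. But 3 ≠ 0 — contradiction.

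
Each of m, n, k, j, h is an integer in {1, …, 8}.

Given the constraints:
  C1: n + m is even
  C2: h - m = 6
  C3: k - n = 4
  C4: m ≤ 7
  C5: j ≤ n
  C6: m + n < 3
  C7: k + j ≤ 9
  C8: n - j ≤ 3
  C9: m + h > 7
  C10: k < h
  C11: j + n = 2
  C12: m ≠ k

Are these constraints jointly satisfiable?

Satisfiable

The assignment m = 1, n = 1, k = 5, j = 1, h = 7 works:
  constraint 2 holds since h - m = 6.
  constraint 3 holds since k - n = 4.
  constraint 6 holds since m + n = 2.
The rest check out directly.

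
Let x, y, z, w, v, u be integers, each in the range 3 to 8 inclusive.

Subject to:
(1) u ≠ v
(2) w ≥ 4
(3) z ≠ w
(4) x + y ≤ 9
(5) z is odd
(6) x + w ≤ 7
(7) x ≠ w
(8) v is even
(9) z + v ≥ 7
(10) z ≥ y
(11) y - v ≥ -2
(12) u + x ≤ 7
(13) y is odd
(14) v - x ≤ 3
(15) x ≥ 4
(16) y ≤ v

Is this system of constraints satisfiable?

Unsatisfiable

From constraint 15: x ≥ 4. From constraint 2: w ≥ 4. Hence x + w ≥ 8. But constraint 6 requires x + w ≤ 7, and 7 < 8. Contradiction.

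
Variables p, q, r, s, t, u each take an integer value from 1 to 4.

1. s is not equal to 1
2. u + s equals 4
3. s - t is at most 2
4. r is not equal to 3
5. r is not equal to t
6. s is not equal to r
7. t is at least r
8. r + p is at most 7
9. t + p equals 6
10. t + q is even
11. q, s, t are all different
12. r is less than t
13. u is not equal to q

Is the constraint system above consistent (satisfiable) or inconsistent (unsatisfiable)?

The assignment p = 2, q = 2, r = 2, s = 3, t = 4, u = 1 works:
  constraint 2 holds since u + s = 4.
  constraint 3 holds since s - t = -1.
The rest check out directly.

Satisfiable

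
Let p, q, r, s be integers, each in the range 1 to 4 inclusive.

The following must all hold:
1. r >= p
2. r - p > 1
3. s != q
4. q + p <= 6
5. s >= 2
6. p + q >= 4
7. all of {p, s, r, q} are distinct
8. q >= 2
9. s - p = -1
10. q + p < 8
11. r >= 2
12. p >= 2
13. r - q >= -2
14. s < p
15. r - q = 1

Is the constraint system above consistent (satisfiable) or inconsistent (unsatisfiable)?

Constraints 5, 8, 11, and 12 confine each of p, s, r, q to the 3 values {2, …, 4} (the domain already gives each ≤ 4).
Constraint 7 requires all 4 of them to be distinct, but only 3 values are available — impossible by the pigeonhole principle.

Unsatisfiable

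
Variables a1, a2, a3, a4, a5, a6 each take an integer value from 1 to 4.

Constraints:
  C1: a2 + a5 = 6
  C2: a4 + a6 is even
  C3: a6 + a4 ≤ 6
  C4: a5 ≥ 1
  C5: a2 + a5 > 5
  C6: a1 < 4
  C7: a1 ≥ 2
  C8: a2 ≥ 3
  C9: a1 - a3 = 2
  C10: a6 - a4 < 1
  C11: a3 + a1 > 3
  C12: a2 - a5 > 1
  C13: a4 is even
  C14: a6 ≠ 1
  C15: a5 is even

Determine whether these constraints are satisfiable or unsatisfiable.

The assignment a1 = 3, a2 = 4, a3 = 1, a4 = 4, a5 = 2, a6 = 2 works:
  constraint 1 holds since a2 + a5 = 6.
  constraint 3 holds since a6 + a4 = 6.
The rest check out directly.

Satisfiable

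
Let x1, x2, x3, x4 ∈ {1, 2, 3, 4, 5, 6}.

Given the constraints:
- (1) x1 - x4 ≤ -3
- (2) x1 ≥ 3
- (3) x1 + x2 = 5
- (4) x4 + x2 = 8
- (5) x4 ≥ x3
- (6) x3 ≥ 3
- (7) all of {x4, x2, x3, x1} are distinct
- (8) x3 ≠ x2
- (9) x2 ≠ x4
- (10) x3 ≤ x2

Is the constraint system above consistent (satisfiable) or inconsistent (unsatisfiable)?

From constraint 2: x1 ≥ 3. From constraints 6 and 10: x2 ≥ x3 ≥ 3. Hence x1 + x2 ≥ 6. But constraint 3 requires x1 + x2 = 5, and 5 < 6. Contradiction.

Unsatisfiable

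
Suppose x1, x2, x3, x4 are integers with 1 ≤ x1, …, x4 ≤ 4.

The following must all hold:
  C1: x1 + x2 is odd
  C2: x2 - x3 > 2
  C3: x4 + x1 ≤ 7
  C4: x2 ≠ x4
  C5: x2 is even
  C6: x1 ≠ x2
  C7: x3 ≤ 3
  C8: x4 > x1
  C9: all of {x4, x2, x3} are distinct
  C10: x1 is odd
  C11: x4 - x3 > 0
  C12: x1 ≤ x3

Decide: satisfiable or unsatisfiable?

Take x1 = 1, x2 = 4, x3 = 1, x4 = 3. Then constraint 2: x2 - x3 = 3; constraint 3: x4 + x1 = 4, and every other listed constraint is also met.

Satisfiable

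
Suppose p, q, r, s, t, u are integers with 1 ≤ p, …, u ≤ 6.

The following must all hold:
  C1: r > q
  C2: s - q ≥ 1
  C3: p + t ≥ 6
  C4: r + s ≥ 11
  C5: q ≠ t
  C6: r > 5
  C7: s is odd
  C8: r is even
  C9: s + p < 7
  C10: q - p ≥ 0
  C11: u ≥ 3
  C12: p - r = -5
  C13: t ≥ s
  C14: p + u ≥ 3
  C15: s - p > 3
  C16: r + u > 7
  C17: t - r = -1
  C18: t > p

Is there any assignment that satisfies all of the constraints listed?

Setting (p, q, r, s, t, u) = (1, 1, 6, 5, 5, 3) satisfies everything: constraint 2: s - q = 4; constraint 3: p + t = 6; constraint 4: r + s = 11, and the others follow.

Satisfiable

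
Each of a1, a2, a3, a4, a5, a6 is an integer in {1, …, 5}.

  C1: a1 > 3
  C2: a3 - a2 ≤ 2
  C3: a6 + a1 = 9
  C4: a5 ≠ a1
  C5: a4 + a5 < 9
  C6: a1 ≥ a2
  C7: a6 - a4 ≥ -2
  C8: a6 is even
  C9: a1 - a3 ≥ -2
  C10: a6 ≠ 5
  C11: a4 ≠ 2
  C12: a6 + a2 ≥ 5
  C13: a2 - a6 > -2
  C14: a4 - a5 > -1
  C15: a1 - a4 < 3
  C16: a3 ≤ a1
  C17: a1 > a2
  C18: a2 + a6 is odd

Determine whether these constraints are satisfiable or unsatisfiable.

Satisfiable

Take a1 = 5, a2 = 3, a3 = 4, a4 = 4, a5 = 3, a6 = 4. Then constraint 2: a3 - a2 = 1; constraint 3: a6 + a1 = 9, and every other listed constraint is also met.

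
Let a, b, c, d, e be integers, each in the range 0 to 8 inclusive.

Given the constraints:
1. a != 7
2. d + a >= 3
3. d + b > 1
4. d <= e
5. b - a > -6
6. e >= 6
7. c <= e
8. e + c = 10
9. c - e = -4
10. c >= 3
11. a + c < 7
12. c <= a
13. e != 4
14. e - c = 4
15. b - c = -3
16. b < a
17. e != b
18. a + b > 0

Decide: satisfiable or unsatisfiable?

The assignment a = 3, b = 0, c = 3, d = 3, e = 7 works:
  constraint 2 holds since d + a = 6.
  constraint 3 holds since d + b = 3.
  constraint 5 holds since b - a = -3.
The rest check out directly.

Satisfiable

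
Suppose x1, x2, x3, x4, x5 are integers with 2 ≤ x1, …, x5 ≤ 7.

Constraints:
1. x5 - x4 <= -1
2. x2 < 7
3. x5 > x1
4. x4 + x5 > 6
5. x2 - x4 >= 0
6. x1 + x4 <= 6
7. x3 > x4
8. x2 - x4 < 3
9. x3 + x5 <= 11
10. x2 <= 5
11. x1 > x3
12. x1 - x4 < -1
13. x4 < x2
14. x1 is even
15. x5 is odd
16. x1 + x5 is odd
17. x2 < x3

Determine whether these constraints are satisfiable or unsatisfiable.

Constraints 1, 3, 11, 13, and 17 give x1 < x5, x5 < x4, x4 < x2, x2 < x3, x3 < x1. Chaining: x1 < x5 < x4 < x2 < x3 < x1, which forces x1 < x1 — impossible.

Unsatisfiable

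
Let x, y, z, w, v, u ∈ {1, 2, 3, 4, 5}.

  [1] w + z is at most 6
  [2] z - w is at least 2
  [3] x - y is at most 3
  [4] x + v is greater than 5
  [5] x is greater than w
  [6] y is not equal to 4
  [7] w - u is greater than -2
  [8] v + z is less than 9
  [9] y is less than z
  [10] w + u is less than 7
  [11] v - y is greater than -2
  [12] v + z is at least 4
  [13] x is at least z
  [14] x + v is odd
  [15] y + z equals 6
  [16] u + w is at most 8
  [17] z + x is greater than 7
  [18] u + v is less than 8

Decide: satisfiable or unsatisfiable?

Satisfiable

The assignment x = 4, y = 2, z = 4, w = 2, v = 3, u = 3 works:
  constraint 1 holds since w + z = 6.
  constraint 2 holds since z - w = 2.
  constraint 3 holds since x - y = 2.
The rest check out directly.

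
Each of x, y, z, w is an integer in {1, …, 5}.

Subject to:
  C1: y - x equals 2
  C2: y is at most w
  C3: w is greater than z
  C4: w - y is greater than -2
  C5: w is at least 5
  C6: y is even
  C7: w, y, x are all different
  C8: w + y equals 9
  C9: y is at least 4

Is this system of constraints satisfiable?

Satisfiable

The assignment x = 2, y = 4, z = 4, w = 5 works:
  constraint 1 holds since y - x = 2.
  constraint 4 holds since w - y = 1.
  constraint 8 holds since w + y = 9.
The rest check out directly.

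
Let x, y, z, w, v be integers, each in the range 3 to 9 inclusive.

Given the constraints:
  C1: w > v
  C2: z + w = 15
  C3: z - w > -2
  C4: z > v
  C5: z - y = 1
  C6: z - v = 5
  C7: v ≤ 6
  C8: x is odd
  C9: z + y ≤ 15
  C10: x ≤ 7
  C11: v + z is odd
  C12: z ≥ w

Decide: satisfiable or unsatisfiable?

Satisfiable

Try x = 3, y = 7, z = 8, w = 7, v = 3.
Check constraint 2: z + w = 15; constraint 3: z - w = 1; constraint 5: z - y = 1. The remaining constraints are straightforward to verify.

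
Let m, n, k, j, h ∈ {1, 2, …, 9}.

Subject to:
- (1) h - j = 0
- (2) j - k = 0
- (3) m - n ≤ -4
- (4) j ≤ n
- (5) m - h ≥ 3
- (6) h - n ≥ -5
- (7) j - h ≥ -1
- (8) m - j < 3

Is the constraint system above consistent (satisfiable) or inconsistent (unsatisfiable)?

Unsatisfiable

Constraints 3, 5, and 6 give h − n ≥ -5, n − m ≥ 4, m − h ≥ 3.
Adding all 3 inequalities: the left sides telescope to 0, and the right sides sum to (-5) + 4 + 3 = 2. So 0 ≥ 2, which is false.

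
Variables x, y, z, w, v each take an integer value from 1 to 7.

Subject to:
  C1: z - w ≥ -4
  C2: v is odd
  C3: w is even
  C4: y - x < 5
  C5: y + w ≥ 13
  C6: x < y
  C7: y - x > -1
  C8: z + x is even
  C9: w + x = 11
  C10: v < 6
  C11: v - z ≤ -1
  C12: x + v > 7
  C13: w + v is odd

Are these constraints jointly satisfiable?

Take x = 5, y = 7, z = 5, w = 6, v = 3. Then constraint 1: z - w = -1; constraint 4: y - x = 2, and every other listed constraint is also met.

Satisfiable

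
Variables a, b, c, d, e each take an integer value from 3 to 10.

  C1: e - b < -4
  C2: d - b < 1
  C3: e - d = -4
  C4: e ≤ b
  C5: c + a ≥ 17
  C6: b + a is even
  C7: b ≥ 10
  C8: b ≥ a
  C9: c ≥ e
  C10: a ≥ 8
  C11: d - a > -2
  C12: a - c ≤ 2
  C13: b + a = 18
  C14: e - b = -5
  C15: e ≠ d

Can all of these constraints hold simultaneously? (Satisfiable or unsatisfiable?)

Try a = 8, b = 10, c = 9, d = 9, e = 5.
Check constraint 1: e - b = -5; constraint 2: d - b = -1. The remaining constraints are straightforward to verify.

Satisfiable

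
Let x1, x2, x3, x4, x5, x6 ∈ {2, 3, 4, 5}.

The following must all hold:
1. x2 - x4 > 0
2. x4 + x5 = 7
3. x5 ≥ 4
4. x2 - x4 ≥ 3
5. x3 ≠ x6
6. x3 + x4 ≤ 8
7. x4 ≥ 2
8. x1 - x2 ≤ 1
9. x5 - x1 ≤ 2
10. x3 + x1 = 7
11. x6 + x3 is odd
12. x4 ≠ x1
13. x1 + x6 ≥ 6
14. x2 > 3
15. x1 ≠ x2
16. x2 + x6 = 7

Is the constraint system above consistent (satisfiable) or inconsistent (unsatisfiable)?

Satisfiable

Take x1 = 4, x2 = 5, x3 = 3, x4 = 2, x5 = 5, x6 = 2. Then constraint 1: x2 - x4 = 3; constraint 2: x4 + x5 = 7; constraint 4: x2 - x4 = 3, and every other listed constraint is also met.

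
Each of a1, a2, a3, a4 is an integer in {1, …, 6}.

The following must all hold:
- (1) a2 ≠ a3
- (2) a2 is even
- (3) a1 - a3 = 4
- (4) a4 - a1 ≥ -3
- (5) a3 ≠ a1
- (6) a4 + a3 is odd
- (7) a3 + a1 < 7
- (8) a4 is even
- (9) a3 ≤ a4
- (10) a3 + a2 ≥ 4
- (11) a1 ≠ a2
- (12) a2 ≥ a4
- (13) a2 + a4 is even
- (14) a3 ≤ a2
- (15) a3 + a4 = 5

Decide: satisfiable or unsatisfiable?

Satisfiable

Try a1 = 5, a2 = 6, a3 = 1, a4 = 4.
Check constraint 3: a1 - a3 = 4; constraint 4: a4 - a1 = -1; constraint 7: a3 + a1 = 6. The remaining constraints are straightforward to verify.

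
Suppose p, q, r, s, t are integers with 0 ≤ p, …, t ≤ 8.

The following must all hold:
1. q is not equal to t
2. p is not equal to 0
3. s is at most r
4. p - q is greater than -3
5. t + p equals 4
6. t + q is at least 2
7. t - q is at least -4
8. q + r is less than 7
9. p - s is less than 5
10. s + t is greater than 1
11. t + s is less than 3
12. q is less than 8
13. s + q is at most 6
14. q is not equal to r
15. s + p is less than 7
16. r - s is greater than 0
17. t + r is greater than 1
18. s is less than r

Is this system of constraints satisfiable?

Try p = 3, q = 3, r = 2, s = 1, t = 1.
Check constraint 4: p - q = 0; constraint 5: t + p = 4. The remaining constraints are straightforward to verify.

Satisfiable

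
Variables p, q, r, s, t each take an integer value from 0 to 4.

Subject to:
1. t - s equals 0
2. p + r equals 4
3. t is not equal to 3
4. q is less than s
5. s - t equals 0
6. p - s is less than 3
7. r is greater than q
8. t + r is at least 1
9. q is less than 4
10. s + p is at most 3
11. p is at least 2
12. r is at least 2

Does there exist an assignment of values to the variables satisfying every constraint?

Satisfiable

Setting (p, q, r, s, t) = (2, 0, 2, 1, 1) satisfies everything: constraint 1: t - s = 0; constraint 2: p + r = 4, and the others follow.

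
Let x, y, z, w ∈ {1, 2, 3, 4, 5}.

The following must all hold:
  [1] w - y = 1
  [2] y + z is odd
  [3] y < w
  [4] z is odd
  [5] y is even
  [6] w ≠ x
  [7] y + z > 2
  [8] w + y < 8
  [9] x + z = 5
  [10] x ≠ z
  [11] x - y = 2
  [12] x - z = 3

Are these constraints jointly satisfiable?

Satisfiable

Try x = 4, y = 2, z = 1, w = 3.
Check constraint 1: w - y = 1; constraint 7: y + z = 3. The remaining constraints are straightforward to verify.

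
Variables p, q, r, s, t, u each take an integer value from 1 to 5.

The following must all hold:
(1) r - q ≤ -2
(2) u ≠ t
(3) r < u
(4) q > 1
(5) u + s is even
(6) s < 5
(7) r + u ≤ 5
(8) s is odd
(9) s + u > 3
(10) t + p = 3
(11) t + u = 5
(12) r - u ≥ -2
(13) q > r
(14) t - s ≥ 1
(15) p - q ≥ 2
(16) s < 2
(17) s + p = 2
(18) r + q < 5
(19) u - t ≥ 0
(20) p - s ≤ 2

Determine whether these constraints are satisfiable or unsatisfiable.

Constraints 1, 12, 14, 15, 19, and 20 give u − t ≥ 0, t − s ≥ 1, s − p ≥ -2, p − q ≥ 2, q − r ≥ 2, r − u ≥ -2.
Adding all 6 inequalities: the left sides telescope to 0, and the right sides sum to 0 + 1 + (-2) + 2 + 2 + (-2) = 1. So 0 ≥ 1, which is false.

Unsatisfiable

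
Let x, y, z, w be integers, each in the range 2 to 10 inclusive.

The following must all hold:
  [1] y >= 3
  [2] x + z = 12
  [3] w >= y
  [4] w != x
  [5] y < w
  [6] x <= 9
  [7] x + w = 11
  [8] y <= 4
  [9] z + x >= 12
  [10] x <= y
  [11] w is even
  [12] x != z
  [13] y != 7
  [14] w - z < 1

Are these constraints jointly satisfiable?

Satisfiable

Try x = 3, y = 3, z = 9, w = 8.
Check constraint 2: x + z = 12; constraint 7: x + w = 11. The remaining constraints are straightforward to verify.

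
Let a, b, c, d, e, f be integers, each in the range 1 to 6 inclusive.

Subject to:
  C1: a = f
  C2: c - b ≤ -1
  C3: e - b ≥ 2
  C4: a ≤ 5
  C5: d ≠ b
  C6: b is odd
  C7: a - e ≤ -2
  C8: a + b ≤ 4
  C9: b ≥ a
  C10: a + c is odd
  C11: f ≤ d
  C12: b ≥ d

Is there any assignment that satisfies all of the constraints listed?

Satisfiable

Take a = 1, b = 3, c = 2, d = 1, e = 5, f = 1. Then constraint 2: c - b = -1; constraint 3: e - b = 2; constraint 7: a - e = -4, and every other listed constraint is also met.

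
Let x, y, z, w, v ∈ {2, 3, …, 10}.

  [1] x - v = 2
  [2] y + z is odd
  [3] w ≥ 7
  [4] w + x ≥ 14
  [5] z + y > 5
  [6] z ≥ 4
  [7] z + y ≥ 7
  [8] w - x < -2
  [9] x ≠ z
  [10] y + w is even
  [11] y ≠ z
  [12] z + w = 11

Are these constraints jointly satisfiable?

The assignment x = 10, y = 3, z = 4, w = 7, v = 8 works:
  constraint 1 holds since x - v = 2.
  constraint 4 holds since w + x = 17.
  constraint 5 holds since z + y = 7.
The rest check out directly.

Satisfiable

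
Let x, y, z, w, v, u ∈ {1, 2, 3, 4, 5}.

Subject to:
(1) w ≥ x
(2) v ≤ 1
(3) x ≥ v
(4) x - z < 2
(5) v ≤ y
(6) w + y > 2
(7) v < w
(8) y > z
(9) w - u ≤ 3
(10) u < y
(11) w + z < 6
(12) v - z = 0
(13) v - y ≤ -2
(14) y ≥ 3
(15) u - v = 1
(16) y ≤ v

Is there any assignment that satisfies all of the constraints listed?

From constraints 14 and 16: v ≥ y and y ≥ 3, so v ≥ 3. From constraint 2: v ≤ 1. But 1 < 3, so no value of v works.

Unsatisfiable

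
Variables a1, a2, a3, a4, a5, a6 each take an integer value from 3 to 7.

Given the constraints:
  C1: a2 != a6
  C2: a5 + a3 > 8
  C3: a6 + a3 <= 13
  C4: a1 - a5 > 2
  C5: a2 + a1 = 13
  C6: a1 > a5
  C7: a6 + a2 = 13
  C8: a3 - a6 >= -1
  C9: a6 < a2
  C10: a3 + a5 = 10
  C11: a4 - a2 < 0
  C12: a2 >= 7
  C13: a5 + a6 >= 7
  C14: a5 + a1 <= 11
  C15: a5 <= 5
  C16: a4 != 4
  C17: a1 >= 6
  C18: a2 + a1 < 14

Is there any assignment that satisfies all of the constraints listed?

Setting (a1, a2, a3, a4, a5, a6) = (6, 7, 7, 6, 3, 6) satisfies everything: constraint 2: a5 + a3 = 10; constraint 3: a6 + a3 = 13, and the others follow.

Satisfiable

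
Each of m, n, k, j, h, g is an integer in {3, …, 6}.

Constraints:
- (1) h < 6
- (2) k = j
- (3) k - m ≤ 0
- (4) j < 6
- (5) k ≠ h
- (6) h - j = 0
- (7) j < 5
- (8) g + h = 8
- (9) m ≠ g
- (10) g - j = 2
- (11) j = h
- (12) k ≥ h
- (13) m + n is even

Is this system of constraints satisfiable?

From constraints 2 and 11, k = j = h, so k = h. But constraint 5 says k ≠ h. Contradiction.

Unsatisfiable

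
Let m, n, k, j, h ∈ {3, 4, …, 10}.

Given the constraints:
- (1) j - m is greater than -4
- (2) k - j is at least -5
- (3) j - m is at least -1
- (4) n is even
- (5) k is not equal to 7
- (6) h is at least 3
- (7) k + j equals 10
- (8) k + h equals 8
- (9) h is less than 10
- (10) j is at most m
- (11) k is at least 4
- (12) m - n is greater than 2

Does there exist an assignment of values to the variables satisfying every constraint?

Satisfiable

The assignment m = 7, n = 4, k = 4, j = 6, h = 4 works:
  constraint 1 holds since j - m = -1.
  constraint 2 holds since k - j = -2.
  constraint 3 holds since j - m = -1.
The rest check out directly.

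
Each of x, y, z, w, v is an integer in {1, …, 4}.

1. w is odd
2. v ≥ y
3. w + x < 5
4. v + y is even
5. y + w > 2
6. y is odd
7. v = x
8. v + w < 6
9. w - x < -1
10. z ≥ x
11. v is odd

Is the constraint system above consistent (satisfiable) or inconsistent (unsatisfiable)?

Satisfiable

One satisfying assignment is x = 3, y = 3, z = 3, w = 1, v = 3.
For the less obvious constraints — constraint 3: w + x = 4; constraint 5: y + w = 4 — and the others hold by inspection.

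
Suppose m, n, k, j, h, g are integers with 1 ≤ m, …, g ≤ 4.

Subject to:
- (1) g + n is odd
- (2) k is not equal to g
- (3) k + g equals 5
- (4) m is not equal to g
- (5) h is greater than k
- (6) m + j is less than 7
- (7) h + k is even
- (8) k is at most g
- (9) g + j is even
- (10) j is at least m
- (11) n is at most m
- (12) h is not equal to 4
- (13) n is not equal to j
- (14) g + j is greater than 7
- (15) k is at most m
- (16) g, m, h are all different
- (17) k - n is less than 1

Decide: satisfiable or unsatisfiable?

Setting (m, n, k, j, h, g) = (1, 1, 1, 4, 3, 4) satisfies everything: constraint 3: k + g = 5; constraint 6: m + j = 5; constraint 14: g + j = 8, and the others follow.

Satisfiable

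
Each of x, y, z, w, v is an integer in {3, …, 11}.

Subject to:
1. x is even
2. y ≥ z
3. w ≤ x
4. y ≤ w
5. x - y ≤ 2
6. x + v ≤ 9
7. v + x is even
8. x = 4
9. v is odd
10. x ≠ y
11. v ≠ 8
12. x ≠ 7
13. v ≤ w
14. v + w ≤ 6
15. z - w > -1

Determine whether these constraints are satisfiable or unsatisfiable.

Constraint 9 makes v odd and constraint 1 makes x even, so v + x must be odd. Constraint 7 says v + x is even — contradiction.

Unsatisfiable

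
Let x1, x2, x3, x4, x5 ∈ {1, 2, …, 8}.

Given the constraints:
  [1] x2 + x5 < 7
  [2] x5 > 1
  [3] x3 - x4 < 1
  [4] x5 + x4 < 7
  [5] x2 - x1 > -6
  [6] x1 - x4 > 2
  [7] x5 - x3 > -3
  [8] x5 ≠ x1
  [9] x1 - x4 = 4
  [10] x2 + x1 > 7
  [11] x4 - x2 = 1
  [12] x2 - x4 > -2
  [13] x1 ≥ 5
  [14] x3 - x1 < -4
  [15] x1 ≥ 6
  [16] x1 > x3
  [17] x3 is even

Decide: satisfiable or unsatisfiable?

Satisfiable

The assignment x1 = 7, x2 = 2, x3 = 2, x4 = 3, x5 = 2 works:
  constraint 1 holds since x2 + x5 = 4.
  constraint 3 holds since x3 - x4 = -1.
  constraint 4 holds since x5 + x4 = 5.
The rest check out directly.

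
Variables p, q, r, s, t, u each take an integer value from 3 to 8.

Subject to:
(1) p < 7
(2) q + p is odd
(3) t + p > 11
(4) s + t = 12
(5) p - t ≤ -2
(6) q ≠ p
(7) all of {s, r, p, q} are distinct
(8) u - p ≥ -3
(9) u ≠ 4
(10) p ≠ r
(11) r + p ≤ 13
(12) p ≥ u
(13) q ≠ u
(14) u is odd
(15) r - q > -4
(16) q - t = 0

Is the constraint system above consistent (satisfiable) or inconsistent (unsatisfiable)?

Satisfiable

Try p = 5, q = 8, r = 6, s = 4, t = 8, u = 5.
Check constraint 3: t + p = 13; constraint 4: s + t = 12. The remaining constraints are straightforward to verify.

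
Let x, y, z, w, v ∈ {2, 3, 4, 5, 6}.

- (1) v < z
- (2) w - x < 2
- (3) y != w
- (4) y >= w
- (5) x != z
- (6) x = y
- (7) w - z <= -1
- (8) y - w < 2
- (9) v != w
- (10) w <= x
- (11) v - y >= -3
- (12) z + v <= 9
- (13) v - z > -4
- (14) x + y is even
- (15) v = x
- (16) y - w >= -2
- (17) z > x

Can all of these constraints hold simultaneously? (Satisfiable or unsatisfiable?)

Take x = 3, y = 3, z = 4, w = 2, v = 3. Then constraint 2: w - x = -1; constraint 7: w - z = -2; constraint 8: y - w = 1, and every other listed constraint is also met.

Satisfiable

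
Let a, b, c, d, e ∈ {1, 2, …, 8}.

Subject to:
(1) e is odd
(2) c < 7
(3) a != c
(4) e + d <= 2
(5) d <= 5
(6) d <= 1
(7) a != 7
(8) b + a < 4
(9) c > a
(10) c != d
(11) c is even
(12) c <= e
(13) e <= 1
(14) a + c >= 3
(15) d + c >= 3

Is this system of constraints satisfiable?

Unsatisfiable

From constraint 6: d ≤ 1. From constraints 12 and 13: c ≤ e ≤ 1. Hence d + c ≤ 2. But constraint 15 requires d + c ≥ 3, and 3 > 2. Contradiction.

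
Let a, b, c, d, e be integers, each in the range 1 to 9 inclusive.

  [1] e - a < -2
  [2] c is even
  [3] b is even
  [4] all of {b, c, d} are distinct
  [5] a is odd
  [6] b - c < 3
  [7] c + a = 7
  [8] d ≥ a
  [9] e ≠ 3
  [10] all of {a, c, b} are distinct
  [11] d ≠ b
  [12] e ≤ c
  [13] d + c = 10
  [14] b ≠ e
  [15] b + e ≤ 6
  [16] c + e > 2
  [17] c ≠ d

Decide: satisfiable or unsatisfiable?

Satisfiable

Try a = 5, b = 4, c = 2, d = 8, e = 2.
Check constraint 1: e - a = -3; constraint 6: b - c = 2; constraint 7: c + a = 7. The remaining constraints are straightforward to verify.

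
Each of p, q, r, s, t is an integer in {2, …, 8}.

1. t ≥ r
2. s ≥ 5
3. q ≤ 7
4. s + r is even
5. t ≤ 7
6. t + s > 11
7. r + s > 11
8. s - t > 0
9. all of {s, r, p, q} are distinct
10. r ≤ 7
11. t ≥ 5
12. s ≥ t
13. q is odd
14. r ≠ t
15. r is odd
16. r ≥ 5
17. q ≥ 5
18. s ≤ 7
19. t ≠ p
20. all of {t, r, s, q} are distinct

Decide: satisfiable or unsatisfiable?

Constraints 2, 3, 5, 10, 11, 16, 17, and 18 confine each of t, r, s, q to the 3 values {5, …, 7}.
Constraint 20 requires all 4 of them to be distinct, but only 3 values are available — impossible by the pigeonhole principle.

Unsatisfiable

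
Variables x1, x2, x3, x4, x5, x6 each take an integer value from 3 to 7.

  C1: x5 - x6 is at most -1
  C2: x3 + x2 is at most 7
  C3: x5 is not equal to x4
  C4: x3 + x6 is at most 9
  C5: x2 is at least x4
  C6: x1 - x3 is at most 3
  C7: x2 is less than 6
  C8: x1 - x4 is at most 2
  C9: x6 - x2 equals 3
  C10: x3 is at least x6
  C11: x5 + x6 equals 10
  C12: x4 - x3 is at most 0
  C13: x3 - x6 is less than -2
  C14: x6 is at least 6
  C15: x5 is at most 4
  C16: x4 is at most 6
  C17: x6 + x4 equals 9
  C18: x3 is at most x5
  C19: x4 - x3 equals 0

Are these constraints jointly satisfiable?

Unsatisfiable

From constraints 10 and 14: x3 ≥ x6 and x6 ≥ 6, so x3 ≥ 6. From constraints 15 and 18: x3 ≤ x5 and x5 ≤ 4, so x3 ≤ 4. But 4 < 6, so no value of x3 works.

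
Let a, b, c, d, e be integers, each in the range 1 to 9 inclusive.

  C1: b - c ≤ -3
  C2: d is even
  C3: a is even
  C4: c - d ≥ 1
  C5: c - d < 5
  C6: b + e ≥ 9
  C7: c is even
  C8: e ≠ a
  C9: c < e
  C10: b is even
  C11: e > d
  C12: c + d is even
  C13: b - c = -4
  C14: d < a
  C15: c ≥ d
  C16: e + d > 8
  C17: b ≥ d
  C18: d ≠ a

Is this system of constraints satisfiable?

Setting (a, b, c, d, e) = (8, 2, 6, 2, 9) satisfies everything: constraint 1: b - c = -4; constraint 4: c - d = 4, and the others follow.

Satisfiable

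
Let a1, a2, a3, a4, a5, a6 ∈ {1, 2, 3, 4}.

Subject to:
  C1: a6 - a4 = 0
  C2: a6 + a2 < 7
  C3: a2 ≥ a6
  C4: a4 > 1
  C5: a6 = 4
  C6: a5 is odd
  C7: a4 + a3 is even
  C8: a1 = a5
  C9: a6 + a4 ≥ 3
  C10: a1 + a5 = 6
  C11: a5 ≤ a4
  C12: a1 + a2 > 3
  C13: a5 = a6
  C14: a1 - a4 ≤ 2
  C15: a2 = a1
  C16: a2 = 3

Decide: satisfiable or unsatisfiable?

Constraint 16 fixes a2 = 3 and constraint 5 fixes a6 = 4. Constraints 8, 13, and 15 give a2 = a1 = a5 = a6, so a2 = a6. But 3 ≠ 4 — contradiction.

Unsatisfiable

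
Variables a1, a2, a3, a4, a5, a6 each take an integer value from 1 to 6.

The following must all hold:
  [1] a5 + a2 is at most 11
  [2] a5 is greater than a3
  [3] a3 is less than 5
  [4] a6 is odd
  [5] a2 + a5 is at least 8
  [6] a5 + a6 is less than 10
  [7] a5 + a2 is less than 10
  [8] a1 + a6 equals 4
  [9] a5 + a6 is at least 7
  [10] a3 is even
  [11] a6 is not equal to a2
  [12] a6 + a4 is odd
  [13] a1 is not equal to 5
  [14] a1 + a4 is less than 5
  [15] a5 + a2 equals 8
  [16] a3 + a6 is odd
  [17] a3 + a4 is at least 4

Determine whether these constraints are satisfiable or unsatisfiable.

The assignment a1 = 1, a2 = 2, a3 = 2, a4 = 2, a5 = 6, a6 = 3 works:
  constraint 1 holds since a5 + a2 = 8.
  constraint 5 holds since a2 + a5 = 8.
The rest check out directly.

Satisfiable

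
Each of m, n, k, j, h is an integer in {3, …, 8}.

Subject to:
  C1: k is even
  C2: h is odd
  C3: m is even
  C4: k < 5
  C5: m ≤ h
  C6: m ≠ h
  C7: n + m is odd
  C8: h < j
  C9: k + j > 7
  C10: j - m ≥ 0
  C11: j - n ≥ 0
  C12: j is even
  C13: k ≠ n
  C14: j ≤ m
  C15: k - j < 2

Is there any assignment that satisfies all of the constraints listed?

Constraints 5, 8, and 14 give j ≤ m, m ≤ h, h < j. Chaining: j ≤ m ≤ h < j, which forces j < j — impossible.

Unsatisfiable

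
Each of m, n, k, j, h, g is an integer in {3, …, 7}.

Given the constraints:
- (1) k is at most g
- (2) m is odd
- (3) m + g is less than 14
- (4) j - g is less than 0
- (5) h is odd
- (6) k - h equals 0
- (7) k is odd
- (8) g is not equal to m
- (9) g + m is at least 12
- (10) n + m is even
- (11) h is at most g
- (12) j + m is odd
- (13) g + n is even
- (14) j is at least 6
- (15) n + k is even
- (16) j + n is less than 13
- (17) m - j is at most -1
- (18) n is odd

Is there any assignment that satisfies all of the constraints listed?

Take m = 5, n = 5, k = 7, j = 6, h = 7, g = 7. Then constraint 3: m + g = 12; constraint 4: j - g = -1, and every other listed constraint is also met.

Satisfiable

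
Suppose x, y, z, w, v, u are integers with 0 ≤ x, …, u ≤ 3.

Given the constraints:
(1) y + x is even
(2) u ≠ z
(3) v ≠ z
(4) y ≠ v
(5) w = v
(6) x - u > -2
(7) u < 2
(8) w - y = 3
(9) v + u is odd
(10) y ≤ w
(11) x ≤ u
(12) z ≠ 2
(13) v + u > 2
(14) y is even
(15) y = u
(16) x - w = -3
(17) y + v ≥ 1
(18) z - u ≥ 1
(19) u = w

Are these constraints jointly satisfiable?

From constraints 5, 15, and 19, y = u = w = v, so y = v. But constraint 4 says y ≠ v. Contradiction.

Unsatisfiable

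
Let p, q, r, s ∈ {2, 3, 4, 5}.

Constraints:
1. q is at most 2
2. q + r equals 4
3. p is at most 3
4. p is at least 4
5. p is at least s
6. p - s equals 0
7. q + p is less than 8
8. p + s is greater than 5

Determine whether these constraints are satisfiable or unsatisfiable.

From constraint 4: p ≥ 4. From constraint 3: p ≤ 3. But 3 < 4, so no value of p works.

Unsatisfiable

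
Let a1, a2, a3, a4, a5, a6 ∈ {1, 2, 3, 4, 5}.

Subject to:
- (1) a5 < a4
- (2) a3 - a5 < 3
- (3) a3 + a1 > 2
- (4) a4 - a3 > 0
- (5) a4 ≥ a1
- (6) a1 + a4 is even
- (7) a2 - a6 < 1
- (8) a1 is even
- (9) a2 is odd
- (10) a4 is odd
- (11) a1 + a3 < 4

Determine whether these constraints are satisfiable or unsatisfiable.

Unsatisfiable

Constraint 8 makes a1 even and constraint 10 makes a4 odd, so a1 + a4 must be odd. Constraint 6 says a1 + a4 is even — contradiction.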